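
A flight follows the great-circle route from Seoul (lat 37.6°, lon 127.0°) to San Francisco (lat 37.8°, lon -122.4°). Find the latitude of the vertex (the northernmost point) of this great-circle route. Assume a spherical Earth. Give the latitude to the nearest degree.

≈ 54°

The great circle lies in the plane with unit normal n̂ = (p₁ × p₂)/|p₁ × p₂|.
Here n̂_z ≈ +0.593; the vertex latitude is φ_max = arccos|n̂_z| ≈ 53.6°.
Check via Clairaut: cos φ_max = |cos φ₁| · sin C = cos(37.6°)·sin(48.5°) ≈ 0.593, again giving ≈ 53.6°.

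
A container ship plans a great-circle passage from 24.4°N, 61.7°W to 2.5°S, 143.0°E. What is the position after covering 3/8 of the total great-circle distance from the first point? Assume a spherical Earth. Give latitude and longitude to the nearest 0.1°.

≈ 44.7°N, 126.3°W

Convert each endpoint to a unit vector on the sphere (x = cos φ cos λ, y = cos φ sin λ, z = sin φ).
The central angle between the endpoints is δ = arccos(p₁·p₂) ≈ 2.577 rad (147.6°).
Interpolate at f = 3/8 with slerp weights a = sin((1−f)δ)/sin δ ≈ 1.866, b = sin(fδ)/sin δ ≈ 1.537.
p = a·p₁ + b·p₂ ≈ (-0.420, -0.573, 0.704); φ = arcsin(p_z) ≈ 44.74°, λ = atan2(p_y, p_x) ≈ -126.28°.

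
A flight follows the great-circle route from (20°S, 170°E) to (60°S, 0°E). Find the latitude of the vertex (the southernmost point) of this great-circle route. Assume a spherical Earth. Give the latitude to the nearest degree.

≈ 85°S

The great circle lies in the plane with unit normal n̂ = (p₁ × p₂)/|p₁ × p₂|.
Here n̂_z ≈ -0.083; the vertex latitude is φ_max = arccos|n̂_z| ≈ 85.3°.
Check via Clairaut: cos φ_max = |cos φ₁| · sin C = cos(20.0°)·sin(174.9°) ≈ 0.083, again giving ≈ 85.3°.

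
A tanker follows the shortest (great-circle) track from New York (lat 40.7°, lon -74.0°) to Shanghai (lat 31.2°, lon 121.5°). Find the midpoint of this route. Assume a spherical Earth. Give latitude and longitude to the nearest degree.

Write both endpoints as unit vectors p₁, p₂ with components (cos φ cos λ, cos φ sin λ, sin φ).
The central angle between the endpoints is δ = arccos(p₁·p₂) ≈ 1.862 rad (106.7°).
Interpolate at f = 1/2 with slerp weights a = sin((1−f)δ)/sin δ ≈ 0.837, b = sin(fδ)/sin δ ≈ 0.837.
p = a·p₁ + b·p₂ ≈ (-0.199, 0.000, 0.980); φ = arcsin(p_z) ≈ 78.51°, λ = atan2(p_y, p_x) ≈ 179.87°.

≈ lat 79°, lon 180°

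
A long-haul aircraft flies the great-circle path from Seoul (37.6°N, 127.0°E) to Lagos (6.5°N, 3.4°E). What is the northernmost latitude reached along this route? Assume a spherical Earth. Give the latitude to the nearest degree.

≈ 45°N

The great circle lies in the plane with unit normal n̂ = (p₁ × p₂)/|p₁ × p₂|.
Here n̂_z ≈ -0.705; the vertex latitude is φ_max = arccos|n̂_z| ≈ 45.2°.
Check via Clairaut: cos φ_max = |cos φ₁| · sin C = cos(37.6°)·sin(62.8°) ≈ 0.705, again giving ≈ 45.2°.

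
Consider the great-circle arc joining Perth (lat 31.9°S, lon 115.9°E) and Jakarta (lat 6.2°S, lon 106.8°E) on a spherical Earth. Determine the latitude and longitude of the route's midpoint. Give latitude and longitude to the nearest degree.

Write both endpoints as unit vectors p₁, p₂ with components (cos φ cos λ, cos φ sin λ, sin φ).
The central angle between the endpoints is δ = arccos(p₁·p₂) ≈ 0.472 rad (27.1°).
Interpolate at f = 1/2 with slerp weights a = sin((1−f)δ)/sin δ ≈ 0.514, b = sin(fδ)/sin δ ≈ 0.514.
p = a·p₁ + b·p₂ ≈ (-0.338, 0.882, -0.327); φ = arcsin(p_z) ≈ -19.11°, λ = atan2(p_y, p_x) ≈ 110.99°.

≈ lat 19°S, lon 111°E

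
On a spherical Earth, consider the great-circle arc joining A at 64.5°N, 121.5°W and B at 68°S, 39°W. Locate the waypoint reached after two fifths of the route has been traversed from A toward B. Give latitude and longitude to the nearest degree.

Convert each endpoint to a unit vector on the sphere (x = cos φ cos λ, y = cos φ sin λ, z = sin φ).
The central angle between the endpoints is δ = arccos(p₁·p₂) ≈ 2.525 rad (144.7°).
Interpolate at f = 2/5 with slerp weights a = sin((1−f)δ)/sin δ ≈ 1.726, b = sin(fδ)/sin δ ≈ 1.464.
p = a·p₁ + b·p₂ ≈ (0.038, -0.979, 0.201); φ = arcsin(p_z) ≈ 11.57°, λ = atan2(p_y, p_x) ≈ -87.78°.

≈ 12°N, 88°W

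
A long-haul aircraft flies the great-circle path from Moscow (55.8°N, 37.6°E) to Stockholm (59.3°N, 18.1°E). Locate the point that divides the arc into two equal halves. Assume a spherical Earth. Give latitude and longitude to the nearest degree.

Convert each endpoint to a unit vector on the sphere (x = cos φ cos λ, y = cos φ sin λ, z = sin φ).
The central angle between the endpoints is δ = arccos(p₁·p₂) ≈ 0.192 rad (11.0°).
Interpolate at f = 1/2 with slerp weights a = sin((1−f)δ)/sin δ ≈ 0.502, b = sin(fδ)/sin δ ≈ 0.502.
p = a·p₁ + b·p₂ ≈ (0.467, 0.252, 0.847); φ = arcsin(p_z) ≈ 57.93°, λ = atan2(p_y, p_x) ≈ 28.32°.

≈ (58°N, 28°E)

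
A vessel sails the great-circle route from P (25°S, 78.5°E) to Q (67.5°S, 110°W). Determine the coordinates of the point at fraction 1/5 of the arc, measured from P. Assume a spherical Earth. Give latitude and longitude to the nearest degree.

≈ (42°S, 80°E)

The haversine formula gives a central angle δ ≈ 1.523 rad (87.3°) between the endpoints.
Interpolate at f = 1/5 with slerp weights a = sin((1−f)δ)/sin δ ≈ 0.940, b = sin(fδ)/sin δ ≈ 0.300.
p = a·p₁ + b·p₂ ≈ (0.130, 0.727, -0.675); φ = arcsin(p_z) ≈ -42.42°, λ = atan2(p_y, p_x) ≈ 79.82°.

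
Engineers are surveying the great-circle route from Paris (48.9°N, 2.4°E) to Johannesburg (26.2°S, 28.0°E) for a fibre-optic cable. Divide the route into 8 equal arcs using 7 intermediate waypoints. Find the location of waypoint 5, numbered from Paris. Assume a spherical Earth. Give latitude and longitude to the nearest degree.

≈ 2°N, 20°E

Convert each endpoint to a unit vector on the sphere (x = cos φ cos λ, y = cos φ sin λ, z = sin φ).
The central angle between the endpoints is δ = arccos(p₁·p₂) ≈ 1.370 rad (78.5°).
Interpolate at f = 5/8 with slerp weights a = sin((1−f)δ)/sin δ ≈ 0.502, b = sin(fδ)/sin δ ≈ 0.771.
p = a·p₁ + b·p₂ ≈ (0.940, 0.339, 0.038); φ = arcsin(p_z) ≈ 2.15°, λ = atan2(p_y, p_x) ≈ 19.80°.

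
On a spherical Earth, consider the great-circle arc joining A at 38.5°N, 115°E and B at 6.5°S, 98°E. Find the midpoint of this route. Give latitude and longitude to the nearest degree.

The haversine formula gives a central angle δ ≈ 0.832 rad (47.7°) between the endpoints.
Interpolate at f = 1/2 with slerp weights a = sin((1−f)δ)/sin δ ≈ 0.547, b = sin(fδ)/sin δ ≈ 0.547.
p = a·p₁ + b·p₂ ≈ (-0.256, 0.926, 0.278); φ = arcsin(p_z) ≈ 16.17°, λ = atan2(p_y, p_x) ≈ 105.48°.

≈ 16°N, 105°E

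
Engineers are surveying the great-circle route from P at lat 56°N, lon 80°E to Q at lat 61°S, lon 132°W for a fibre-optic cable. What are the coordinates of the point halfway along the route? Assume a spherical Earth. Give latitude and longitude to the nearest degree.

≈ lat 9°S, lon 140°E

Write both endpoints as unit vectors p₁, p₂ with components (cos φ cos λ, cos φ sin λ, sin φ).
The central angle between the endpoints is δ = arccos(p₁·p₂) ≈ 2.840 rad (162.7°).
Interpolate at f = 1/2 with slerp weights a = sin((1−f)δ)/sin δ ≈ 3.333, b = sin(fδ)/sin δ ≈ 3.333.
p = a·p₁ + b·p₂ ≈ (-0.758, 0.635, -0.152); φ = arcsin(p_z) ≈ -8.74°, λ = atan2(p_y, p_x) ≈ 140.05°.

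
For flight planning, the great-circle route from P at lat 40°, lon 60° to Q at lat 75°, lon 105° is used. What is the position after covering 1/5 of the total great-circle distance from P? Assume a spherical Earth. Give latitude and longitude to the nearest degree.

≈ lat 48°, lon 63°

Convert each endpoint to a unit vector on the sphere (x = cos φ cos λ, y = cos φ sin λ, z = sin φ).
The central angle between the endpoints is δ = arccos(p₁·p₂) ≈ 0.706 rad (40.4°).
Interpolate at f = 1/5 with slerp weights a = sin((1−f)δ)/sin δ ≈ 0.825, b = sin(fδ)/sin δ ≈ 0.217.
p = a·p₁ + b·p₂ ≈ (0.301, 0.602, 0.740); φ = arcsin(p_z) ≈ 47.71°, λ = atan2(p_y, p_x) ≈ 63.38°.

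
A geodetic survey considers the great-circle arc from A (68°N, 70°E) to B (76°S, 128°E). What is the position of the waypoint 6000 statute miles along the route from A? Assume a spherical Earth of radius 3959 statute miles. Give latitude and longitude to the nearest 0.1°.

≈ (17.0°S, 94.1°E)

Convert each endpoint to a unit vector on the sphere (x = cos φ cos λ, y = cos φ sin λ, z = sin φ).
The central angle between the endpoints is δ = arccos(p₁·p₂) ≈ 2.590 rad (148.4°). The total great-circle distance is δ·R ≈ 2.590 × 3959 ≈ 10253 mi, so the target fraction is f = 6000/10253 ≈ 0.585.
Interpolate at f ≈ 0.585 with slerp weights a = sin((1−f)δ)/sin δ ≈ 1.677, b = sin(fδ)/sin δ ≈ 1.905.
p = a·p₁ + b·p₂ ≈ (-0.069, 0.954, -0.293); φ = arcsin(p_z) ≈ -17.04°, λ = atan2(p_y, p_x) ≈ 94.13°.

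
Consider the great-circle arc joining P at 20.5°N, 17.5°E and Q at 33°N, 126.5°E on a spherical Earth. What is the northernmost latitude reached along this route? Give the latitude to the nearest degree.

The great circle lies in the plane with unit normal n̂ = (p₁ × p₂)/|p₁ × p₂|.
Here n̂_z ≈ +0.744; the vertex latitude is φ_max = arccos|n̂_z| ≈ 41.9°.
Check via Clairaut: cos φ_max = |cos φ₁| · sin C = cos(20.5°)·sin(52.6°) ≈ 0.744, again giving ≈ 41.9°.

≈ 42°N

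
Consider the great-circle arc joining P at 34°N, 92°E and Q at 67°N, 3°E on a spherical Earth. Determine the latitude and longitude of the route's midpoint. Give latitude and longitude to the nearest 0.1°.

From cos δ = sin φ₁ sin φ₂ + cos φ₁ cos φ₂ cos Δλ, the central angle is δ ≈ 1.023 rad (58.6°).
Interpolate at f = 1/2 with slerp weights a = sin((1−f)δ)/sin δ ≈ 0.573, b = sin(fδ)/sin δ ≈ 0.573.
p = a·p₁ + b·p₂ ≈ (0.207, 0.487, 0.849); φ = arcsin(p_z) ≈ 58.05°, λ = atan2(p_y, p_x) ≈ 66.95°.

≈ 58.1°N, 66.9°E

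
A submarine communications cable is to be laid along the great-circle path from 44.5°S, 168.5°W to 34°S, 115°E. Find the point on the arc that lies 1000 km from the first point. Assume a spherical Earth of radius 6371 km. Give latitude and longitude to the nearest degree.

≈ 47°S, 179°E

Convert each endpoint to a unit vector on the sphere (x = cos φ cos λ, y = cos φ sin λ, z = sin φ).
The central angle between the endpoints is δ = arccos(p₁·p₂) ≈ 1.012 rad (58.0°). The total great-circle distance is δ·R ≈ 1.012 × 6371 ≈ 6449 km, so the target fraction is f = 1000/6449 ≈ 0.155.
Interpolate at f ≈ 0.155 with slerp weights a = sin((1−f)δ)/sin δ ≈ 0.890, b = sin(fδ)/sin δ ≈ 0.184.
p = a·p₁ + b·p₂ ≈ (-0.687, 0.012, -0.727); φ = arcsin(p_z) ≈ -46.63°, λ = atan2(p_y, p_x) ≈ 179.00°.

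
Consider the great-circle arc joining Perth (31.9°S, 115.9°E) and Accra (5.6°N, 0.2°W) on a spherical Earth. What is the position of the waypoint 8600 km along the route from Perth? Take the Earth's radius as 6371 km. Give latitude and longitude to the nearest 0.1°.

The haversine formula gives a central angle δ ≈ 2.008 rad (115.0°) between the endpoints. The total great-circle distance is δ·R ≈ 2.008 × 6371 ≈ 12792 km, so the target fraction is f = 8600/12792 ≈ 0.672.
Interpolate at f ≈ 0.672 with slerp weights a = sin((1−f)δ)/sin δ ≈ 0.675, b = sin(fδ)/sin δ ≈ 1.077.
p = a·p₁ + b·p₂ ≈ (0.821, 0.512, -0.252); φ = arcsin(p_z) ≈ -14.57°, λ = atan2(p_y, p_x) ≈ 31.92°.

≈ 14.6°S, 31.9°E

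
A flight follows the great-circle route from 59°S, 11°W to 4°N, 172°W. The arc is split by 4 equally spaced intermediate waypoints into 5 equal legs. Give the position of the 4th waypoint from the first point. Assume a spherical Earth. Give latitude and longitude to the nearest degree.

The haversine formula gives a central angle δ ≈ 2.148 rad (123.1°) between the endpoints.
Interpolate at f = 4/5 with slerp weights a = sin((1−f)δ)/sin δ ≈ 0.497, b = sin(fδ)/sin δ ≈ 1.180.
p = a·p₁ + b·p₂ ≈ (-0.915, -0.213, -0.344); φ = arcsin(p_z) ≈ -20.10°, λ = atan2(p_y, p_x) ≈ -166.91°.

≈ 20°S, 167°W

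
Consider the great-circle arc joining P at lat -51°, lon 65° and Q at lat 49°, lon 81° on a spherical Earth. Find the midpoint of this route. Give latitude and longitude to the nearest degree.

≈ lat -1°, lon 73°

Convert each endpoint to a unit vector on the sphere (x = cos φ cos λ, y = cos φ sin λ, z = sin φ).
The central angle between the endpoints is δ = arccos(p₁·p₂) ≈ 1.762 rad (100.9°).
Interpolate at f = 1/2 with slerp weights a = sin((1−f)δ)/sin δ ≈ 0.786, b = sin(fδ)/sin δ ≈ 0.786.
p = a·p₁ + b·p₂ ≈ (0.290, 0.957, -0.018); φ = arcsin(p_z) ≈ -1.01°, λ = atan2(p_y, p_x) ≈ 73.17°.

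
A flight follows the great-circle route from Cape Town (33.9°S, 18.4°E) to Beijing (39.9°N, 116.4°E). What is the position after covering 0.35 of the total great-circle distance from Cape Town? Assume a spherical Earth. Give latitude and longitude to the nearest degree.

From cos δ = sin φ₁ sin φ₂ + cos φ₁ cos φ₂ cos Δλ, the central angle is δ ≈ 2.034 rad (116.5°).
Interpolate at f = 0.35 with slerp weights a = sin((1−f)δ)/sin δ ≈ 1.083, b = sin(fδ)/sin δ ≈ 0.730.
p = a·p₁ + b·p₂ ≈ (0.604, 0.785, -0.136); φ = arcsin(p_z) ≈ -7.81°, λ = atan2(p_y, p_x) ≈ 52.43°.

≈ (8°S, 52°E)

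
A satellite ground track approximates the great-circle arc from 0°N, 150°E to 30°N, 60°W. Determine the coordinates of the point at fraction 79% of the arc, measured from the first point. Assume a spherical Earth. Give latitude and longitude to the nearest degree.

≈ 45°N, 92°W

Convert each endpoint to a unit vector on the sphere (x = cos φ cos λ, y = cos φ sin λ, z = sin φ).
The central angle between the endpoints is δ = arccos(p₁·p₂) ≈ 2.419 rad (138.6°).
Interpolate at f = 0.79 with slerp weights a = sin((1−f)δ)/sin δ ≈ 0.735, b = sin(fδ)/sin δ ≈ 1.425.
p = a·p₁ + b·p₂ ≈ (-0.020, -0.701, 0.713); φ = arcsin(p_z) ≈ 45.45°, λ = atan2(p_y, p_x) ≈ -91.61°.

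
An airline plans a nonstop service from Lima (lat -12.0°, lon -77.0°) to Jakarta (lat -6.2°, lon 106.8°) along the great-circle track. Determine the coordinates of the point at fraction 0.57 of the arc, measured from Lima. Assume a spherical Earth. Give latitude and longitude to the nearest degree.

≈ lat -72°, lon 144°

Write both endpoints as unit vectors p₁, p₂ with components (cos φ cos λ, cos φ sin λ, sin φ).
The central angle between the endpoints is δ = arccos(p₁·p₂) ≈ 2.817 rad (161.4°).
Interpolate at f = 0.57 with slerp weights a = sin((1−f)δ)/sin δ ≈ 2.937, b = sin(fδ)/sin δ ≈ 3.135.
p = a·p₁ + b·p₂ ≈ (-0.255, 0.185, -0.949); φ = arcsin(p_z) ≈ -71.65°, λ = atan2(p_y, p_x) ≈ 144.01°.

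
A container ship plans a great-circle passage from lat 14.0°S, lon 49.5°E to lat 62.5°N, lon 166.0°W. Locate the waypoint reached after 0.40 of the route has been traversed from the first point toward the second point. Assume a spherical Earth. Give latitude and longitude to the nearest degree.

From cos δ = sin φ₁ sin φ₂ + cos φ₁ cos φ₂ cos Δλ, the central angle is δ ≈ 2.189 rad (125.4°).
Interpolate at f = 0.40 with slerp weights a = sin((1−f)δ)/sin δ ≈ 1.186, b = sin(fδ)/sin δ ≈ 0.942.
p = a·p₁ + b·p₂ ≈ (0.326, 0.770, 0.549); φ = arcsin(p_z) ≈ 33.27°, λ = atan2(p_y, p_x) ≈ 67.09°.

≈ lat 33°N, lon 67°E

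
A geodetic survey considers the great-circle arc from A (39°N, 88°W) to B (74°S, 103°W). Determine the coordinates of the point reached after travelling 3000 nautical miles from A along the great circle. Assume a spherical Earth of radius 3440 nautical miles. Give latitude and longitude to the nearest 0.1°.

≈ (10.9°S, 91.5°W)

From cos δ = sin φ₁ sin φ₂ + cos φ₁ cos φ₂ cos Δλ, the central angle is δ ≈ 1.980 rad (113.5°). The total great-circle distance is δ·R ≈ 1.980 × 3440 ≈ 6812 nmi, so the target fraction is f = 3000/6812 ≈ 0.440.
Interpolate at f ≈ 0.440 with slerp weights a = sin((1−f)δ)/sin δ ≈ 0.975, b = sin(fδ)/sin δ ≈ 0.835.
p = a·p₁ + b·p₂ ≈ (-0.025, -0.982, -0.188); φ = arcsin(p_z) ≈ -10.86°, λ = atan2(p_y, p_x) ≈ -91.48°.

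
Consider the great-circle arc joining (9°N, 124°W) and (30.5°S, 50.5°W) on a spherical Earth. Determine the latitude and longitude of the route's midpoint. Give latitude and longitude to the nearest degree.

Convert each endpoint to a unit vector on the sphere (x = cos φ cos λ, y = cos φ sin λ, z = sin φ).
The central angle between the endpoints is δ = arccos(p₁·p₂) ≈ 1.408 rad (80.7°).
Interpolate at f = 1/2 with slerp weights a = sin((1−f)δ)/sin δ ≈ 0.656, b = sin(fδ)/sin δ ≈ 0.656.
p = a·p₁ + b·p₂ ≈ (-0.003, -0.973, -0.230); φ = arcsin(p_z) ≈ -13.31°, λ = atan2(p_y, p_x) ≈ -90.16°.

≈ (13°S, 90°W)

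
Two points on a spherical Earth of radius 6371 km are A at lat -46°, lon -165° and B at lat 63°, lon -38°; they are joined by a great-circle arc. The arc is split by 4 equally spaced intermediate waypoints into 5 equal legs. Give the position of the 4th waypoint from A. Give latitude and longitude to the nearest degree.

Convert each endpoint to a unit vector on the sphere (x = cos φ cos λ, y = cos φ sin λ, z = sin φ).
The central angle between the endpoints is δ = arccos(p₁·p₂) ≈ 2.551 rad (146.2°).
Interpolate at f = 4/5 with slerp weights a = sin((1−f)δ)/sin δ ≈ 0.877, b = sin(fδ)/sin δ ≈ 1.601.
p = a·p₁ + b·p₂ ≈ (-0.016, -0.605, 0.796); φ = arcsin(p_z) ≈ 52.73°, λ = atan2(p_y, p_x) ≈ -91.49°.

≈ lat 53°, lon -91°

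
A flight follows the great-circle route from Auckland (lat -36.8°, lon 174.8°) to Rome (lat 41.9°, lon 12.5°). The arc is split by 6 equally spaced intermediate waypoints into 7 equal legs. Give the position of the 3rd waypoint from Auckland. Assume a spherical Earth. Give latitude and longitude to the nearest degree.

Write both endpoints as unit vectors p₁, p₂ with components (cos φ cos λ, cos φ sin λ, sin φ).
The central angle between the endpoints is δ = arccos(p₁·p₂) ≈ 2.887 rad (165.4°).
Interpolate at f = 3/7 with slerp weights a = sin((1−f)δ)/sin δ ≈ 3.962, b = sin(fδ)/sin δ ≈ 3.755.
p = a·p₁ + b·p₂ ≈ (-0.430, 0.893, 0.135); φ = arcsin(p_z) ≈ 7.74°, λ = atan2(p_y, p_x) ≈ 115.74°.

≈ lat 8°, lon 116°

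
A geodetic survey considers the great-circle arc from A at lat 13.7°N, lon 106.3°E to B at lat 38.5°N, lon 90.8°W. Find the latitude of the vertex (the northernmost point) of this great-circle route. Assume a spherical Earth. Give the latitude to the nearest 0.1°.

The great circle lies in the plane with unit normal n̂ = (p₁ × p₂)/|p₁ × p₂|.
Here n̂_z ≈ +0.274; the vertex latitude is φ_max = arccos|n̂_z| ≈ 74.1°.
Check via Clairaut: cos φ_max = |cos φ₁| · sin C = cos(13.7°)·sin(16.4°) ≈ 0.274, again giving ≈ 74.1°.

≈ 74.1°N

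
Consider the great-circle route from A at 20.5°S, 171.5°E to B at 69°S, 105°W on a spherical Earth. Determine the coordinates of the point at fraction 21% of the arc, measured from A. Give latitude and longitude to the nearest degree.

≈ 34°S, 178°E

Convert each endpoint to a unit vector on the sphere (x = cos φ cos λ, y = cos φ sin λ, z = sin φ).
The central angle between the endpoints is δ = arccos(p₁·p₂) ≈ 1.197 rad (68.6°).
Interpolate at f = 0.21 with slerp weights a = sin((1−f)δ)/sin δ ≈ 0.871, b = sin(fδ)/sin δ ≈ 0.267.
p = a·p₁ + b·p₂ ≈ (-0.832, 0.028, -0.555); φ = arcsin(p_z) ≈ -33.68°, λ = atan2(p_y, p_x) ≈ 178.06°.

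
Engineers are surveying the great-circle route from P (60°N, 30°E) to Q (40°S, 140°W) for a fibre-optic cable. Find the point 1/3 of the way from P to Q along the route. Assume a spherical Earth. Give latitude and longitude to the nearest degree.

≈ (63°N, 109°W)

The haversine formula gives a central angle δ ≈ 2.776 rad (159.0°) between the endpoints.
Interpolate at f = 1/3 with slerp weights a = sin((1−f)δ)/sin δ ≈ 2.688, b = sin(fδ)/sin δ ≈ 2.234.
p = a·p₁ + b·p₂ ≈ (-0.147, -0.428, 0.892); φ = arcsin(p_z) ≈ 63.09°, λ = atan2(p_y, p_x) ≈ -108.96°.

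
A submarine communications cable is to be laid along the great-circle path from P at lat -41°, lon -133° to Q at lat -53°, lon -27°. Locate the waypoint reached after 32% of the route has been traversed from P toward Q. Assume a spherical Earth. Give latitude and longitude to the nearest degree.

≈ lat -55°, lon -109°

Write both endpoints as unit vectors p₁, p₂ with components (cos φ cos λ, cos φ sin λ, sin φ).
The central angle between the endpoints is δ = arccos(p₁·p₂) ≈ 1.161 rad (66.5°).
Interpolate at f = 0.32 with slerp weights a = sin((1−f)δ)/sin δ ≈ 0.774, b = sin(fδ)/sin δ ≈ 0.396.
p = a·p₁ + b·p₂ ≈ (-0.186, -0.535, -0.824); φ = arcsin(p_z) ≈ -55.47°, λ = atan2(p_y, p_x) ≈ -109.18°.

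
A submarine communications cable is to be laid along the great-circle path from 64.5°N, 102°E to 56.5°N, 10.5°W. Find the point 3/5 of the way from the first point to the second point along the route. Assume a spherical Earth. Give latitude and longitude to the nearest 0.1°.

The haversine formula gives a central angle δ ≈ 0.848 rad (48.6°) between the endpoints.
Interpolate at f = 3/5 with slerp weights a = sin((1−f)δ)/sin δ ≈ 0.444, b = sin(fδ)/sin δ ≈ 0.650.
p = a·p₁ + b·p₂ ≈ (0.313, 0.121, 0.942); φ = arcsin(p_z) ≈ 70.39°, λ = atan2(p_y, p_x) ≈ 21.23°.

≈ 70.4°N, 21.2°E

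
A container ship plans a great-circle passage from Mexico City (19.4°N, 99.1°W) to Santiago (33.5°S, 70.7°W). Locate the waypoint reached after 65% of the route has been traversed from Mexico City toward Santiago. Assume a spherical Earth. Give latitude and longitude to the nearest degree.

≈ (15°S, 82°W)

Write both endpoints as unit vectors p₁, p₂ with components (cos φ cos λ, cos φ sin λ, sin φ).
The central angle between the endpoints is δ = arccos(p₁·p₂) ≈ 1.037 rad (59.4°).
Interpolate at f = 0.65 with slerp weights a = sin((1−f)δ)/sin δ ≈ 0.412, b = sin(fδ)/sin δ ≈ 0.725.
p = a·p₁ + b·p₂ ≈ (0.138, -0.955, -0.263); φ = arcsin(p_z) ≈ -15.26°, λ = atan2(p_y, p_x) ≈ -81.76°.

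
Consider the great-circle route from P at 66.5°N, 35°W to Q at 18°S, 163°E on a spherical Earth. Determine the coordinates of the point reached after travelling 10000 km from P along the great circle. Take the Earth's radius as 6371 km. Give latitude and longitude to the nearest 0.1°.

Write both endpoints as unit vectors p₁, p₂ with components (cos φ cos λ, cos φ sin λ, sin φ).
The central angle between the endpoints is δ = arccos(p₁·p₂) ≈ 2.271 rad (130.1°). The total great-circle distance is δ·R ≈ 2.271 × 6371 ≈ 14466 km, so the target fraction is f = 10000/14466 ≈ 0.691.
Interpolate at f ≈ 0.691 with slerp weights a = sin((1−f)δ)/sin δ ≈ 0.843, b = sin(fδ)/sin δ ≈ 1.307.
p = a·p₁ + b·p₂ ≈ (-0.914, 0.171, 0.369); φ = arcsin(p_z) ≈ 21.67°, λ = atan2(p_y, p_x) ≈ 169.42°.

≈ 21.7°N, 169.4°E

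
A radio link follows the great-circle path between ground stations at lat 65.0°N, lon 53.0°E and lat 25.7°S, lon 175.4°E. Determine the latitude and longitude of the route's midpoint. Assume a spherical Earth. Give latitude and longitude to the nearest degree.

Convert each endpoint to a unit vector on the sphere (x = cos φ cos λ, y = cos φ sin λ, z = sin φ).
The central angle between the endpoints is δ = arccos(p₁·p₂) ≈ 2.211 rad (126.7°).
Interpolate at f = 1/2 with slerp weights a = sin((1−f)δ)/sin δ ≈ 1.114, b = sin(fδ)/sin δ ≈ 1.114.
p = a·p₁ + b·p₂ ≈ (-0.717, 0.456, 0.527); φ = arcsin(p_z) ≈ 31.77°, λ = atan2(p_y, p_x) ≈ 147.52°.

≈ lat 32°N, lon 148°E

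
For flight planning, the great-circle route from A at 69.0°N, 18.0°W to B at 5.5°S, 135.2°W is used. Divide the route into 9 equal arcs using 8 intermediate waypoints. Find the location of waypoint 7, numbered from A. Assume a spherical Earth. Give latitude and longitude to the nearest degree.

≈ 16°N, 127°W

From cos δ = sin φ₁ sin φ₂ + cos φ₁ cos φ₂ cos Δλ, the central angle is δ ≈ 1.826 rad (104.6°).
Interpolate at f = 7/9 with slerp weights a = sin((1−f)δ)/sin δ ≈ 0.408, b = sin(fδ)/sin δ ≈ 1.022.
p = a·p₁ + b·p₂ ≈ (-0.583, -0.762, 0.283); φ = arcsin(p_z) ≈ 16.44°, λ = atan2(p_y, p_x) ≈ -127.41°.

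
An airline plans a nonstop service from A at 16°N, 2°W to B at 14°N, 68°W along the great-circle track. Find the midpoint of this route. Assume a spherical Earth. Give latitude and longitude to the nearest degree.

≈ 18°N, 35°W

From cos δ = sin φ₁ sin φ₂ + cos φ₁ cos φ₂ cos Δλ, the central angle is δ ≈ 1.108 rad (63.5°).
Interpolate at f = 1/2 with slerp weights a = sin((1−f)δ)/sin δ ≈ 0.588, b = sin(fδ)/sin δ ≈ 0.588.
p = a·p₁ + b·p₂ ≈ (0.779, -0.549, 0.304); φ = arcsin(p_z) ≈ 17.72°, λ = atan2(p_y, p_x) ≈ -35.17°.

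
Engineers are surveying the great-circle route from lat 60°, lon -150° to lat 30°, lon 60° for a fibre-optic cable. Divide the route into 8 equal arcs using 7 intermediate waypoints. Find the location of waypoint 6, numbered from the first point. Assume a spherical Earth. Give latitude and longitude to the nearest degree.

≈ lat 51°, lon 68°

Convert each endpoint to a unit vector on the sphere (x = cos φ cos λ, y = cos φ sin λ, z = sin φ).
The central angle between the endpoints is δ = arccos(p₁·p₂) ≈ 1.513 rad (86.7°).
Interpolate at f = 6/8 with slerp weights a = sin((1−f)δ)/sin δ ≈ 0.370, b = sin(fδ)/sin δ ≈ 0.908.
p = a·p₁ + b·p₂ ≈ (0.233, 0.588, 0.774); φ = arcsin(p_z) ≈ 50.74°, λ = atan2(p_y, p_x) ≈ 68.40°.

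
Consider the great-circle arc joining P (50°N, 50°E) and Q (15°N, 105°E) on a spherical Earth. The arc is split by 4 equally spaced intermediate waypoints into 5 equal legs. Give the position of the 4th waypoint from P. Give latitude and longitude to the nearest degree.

Convert each endpoint to a unit vector on the sphere (x = cos φ cos λ, y = cos φ sin λ, z = sin φ).
The central angle between the endpoints is δ = arccos(p₁·p₂) ≈ 0.983 rad (56.3°).
Interpolate at f = 4/5 with slerp weights a = sin((1−f)δ)/sin δ ≈ 0.235, b = sin(fδ)/sin δ ≈ 0.851.
p = a·p₁ + b·p₂ ≈ (-0.116, 0.909, 0.400); φ = arcsin(p_z) ≈ 23.58°, λ = atan2(p_y, p_x) ≈ 97.25°.

≈ (24°N, 97°E)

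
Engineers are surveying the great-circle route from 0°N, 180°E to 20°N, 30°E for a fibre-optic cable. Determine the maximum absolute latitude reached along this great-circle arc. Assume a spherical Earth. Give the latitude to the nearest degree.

≈ 36°N

The great circle lies in the plane with unit normal n̂ = (p₁ × p₂)/|p₁ × p₂|.
Here n̂_z ≈ -0.808; the vertex latitude is φ_max = arccos|n̂_z| ≈ 36.1°.
Check via Clairaut: cos φ_max = |cos φ₁| · sin C = cos(0.0°)·sin(53.9°) ≈ 0.808, again giving ≈ 36.1°.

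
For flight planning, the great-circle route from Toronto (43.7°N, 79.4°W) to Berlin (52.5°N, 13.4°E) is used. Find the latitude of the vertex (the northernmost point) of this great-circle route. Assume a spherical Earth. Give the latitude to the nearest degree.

≈ 59°N

The great circle lies in the plane with unit normal n̂ = (p₁ × p₂)/|p₁ × p₂|.
Here n̂_z ≈ +0.517; the vertex latitude is φ_max = arccos|n̂_z| ≈ 58.9°.
Check via Clairaut: cos φ_max = |cos φ₁| · sin C = cos(43.7°)·sin(45.7°) ≈ 0.517, again giving ≈ 58.9°.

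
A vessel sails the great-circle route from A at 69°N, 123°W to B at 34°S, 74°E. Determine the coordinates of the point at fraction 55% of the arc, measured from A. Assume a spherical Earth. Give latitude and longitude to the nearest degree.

≈ 30°N, 85°E

The haversine formula gives a central angle δ ≈ 2.508 rad (143.7°) between the endpoints.
Interpolate at f = 0.55 with slerp weights a = sin((1−f)δ)/sin δ ≈ 1.528, b = sin(fδ)/sin δ ≈ 1.659.
p = a·p₁ + b·p₂ ≈ (0.081, 0.863, 0.498); φ = arcsin(p_z) ≈ 29.89°, λ = atan2(p_y, p_x) ≈ 84.64°.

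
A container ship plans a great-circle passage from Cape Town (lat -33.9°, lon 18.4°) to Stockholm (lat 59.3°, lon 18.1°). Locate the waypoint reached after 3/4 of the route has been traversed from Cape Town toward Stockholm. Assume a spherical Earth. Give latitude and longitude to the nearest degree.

≈ lat 36°, lon 18°

Write both endpoints as unit vectors p₁, p₂ with components (cos φ cos λ, cos φ sin λ, sin φ).
The central angle between the endpoints is δ = arccos(p₁·p₂) ≈ 1.627 rad (93.2°).
Interpolate at f = 3/4 with slerp weights a = sin((1−f)δ)/sin δ ≈ 0.396, b = sin(fδ)/sin δ ≈ 0.941.
p = a·p₁ + b·p₂ ≈ (0.768, 0.253, 0.588); φ = arcsin(p_z) ≈ 36.00°, λ = atan2(p_y, p_x) ≈ 18.22°.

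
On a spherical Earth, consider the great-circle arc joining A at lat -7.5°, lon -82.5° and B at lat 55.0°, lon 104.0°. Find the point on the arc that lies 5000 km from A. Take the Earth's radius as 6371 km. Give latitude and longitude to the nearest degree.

From cos δ = sin φ₁ sin φ₂ + cos φ₁ cos φ₂ cos Δλ, the central angle is δ ≈ 2.308 rad (132.2°). The total great-circle distance is δ·R ≈ 2.308 × 6371 ≈ 14702 km, so the target fraction is f = 5000/14702 ≈ 0.340.
Interpolate at f ≈ 0.340 with slerp weights a = sin((1−f)δ)/sin δ ≈ 1.349, b = sin(fδ)/sin δ ≈ 0.954.
p = a·p₁ + b·p₂ ≈ (0.042, -0.795, 0.606); φ = arcsin(p_z) ≈ 37.27°, λ = atan2(p_y, p_x) ≈ -86.97°.

≈ lat 37°, lon -87°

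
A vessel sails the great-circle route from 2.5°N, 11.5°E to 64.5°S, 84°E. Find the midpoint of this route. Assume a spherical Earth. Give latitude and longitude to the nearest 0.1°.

≈ 35.6°S, 31.5°E

From cos δ = sin φ₁ sin φ₂ + cos φ₁ cos φ₂ cos Δλ, the central angle is δ ≈ 1.481 rad (84.8°).
Interpolate at f = 1/2 with slerp weights a = sin((1−f)δ)/sin δ ≈ 0.677, b = sin(fδ)/sin δ ≈ 0.677.
p = a·p₁ + b·p₂ ≈ (0.694, 0.425, -0.582); φ = arcsin(p_z) ≈ -35.58°, λ = atan2(p_y, p_x) ≈ 31.49°.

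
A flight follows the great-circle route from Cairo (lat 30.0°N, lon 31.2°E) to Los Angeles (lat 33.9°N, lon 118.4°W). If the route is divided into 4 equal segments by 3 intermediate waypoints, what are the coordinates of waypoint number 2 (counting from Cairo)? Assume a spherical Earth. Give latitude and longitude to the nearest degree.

Write both endpoints as unit vectors p₁, p₂ with components (cos φ cos λ, cos φ sin λ, sin φ).
The central angle between the endpoints is δ = arccos(p₁·p₂) ≈ 1.919 rad (109.9°).
Interpolate at f = 2/4 with slerp weights a = sin((1−f)δ)/sin δ ≈ 0.871, b = sin(fδ)/sin δ ≈ 0.871.
p = a·p₁ + b·p₂ ≈ (0.301, -0.245, 0.921); φ = arcsin(p_z) ≈ 67.14°, λ = atan2(p_y, p_x) ≈ -39.13°.

≈ lat 67°N, lon 39°W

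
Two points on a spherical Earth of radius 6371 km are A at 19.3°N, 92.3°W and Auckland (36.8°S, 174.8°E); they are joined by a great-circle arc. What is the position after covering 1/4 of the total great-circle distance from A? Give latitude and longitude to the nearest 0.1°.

Convert each endpoint to a unit vector on the sphere (x = cos φ cos λ, y = cos φ sin λ, z = sin φ).
The central angle between the endpoints is δ = arccos(p₁·p₂) ≈ 1.809 rad (103.7°).
Interpolate at f = 1/4 with slerp weights a = sin((1−f)δ)/sin δ ≈ 1.006, b = sin(fδ)/sin δ ≈ 0.450.
p = a·p₁ + b·p₂ ≈ (-0.397, -0.916, 0.063); φ = arcsin(p_z) ≈ 3.61°, λ = atan2(p_y, p_x) ≈ -113.43°.

≈ 3.6°N, 113.4°W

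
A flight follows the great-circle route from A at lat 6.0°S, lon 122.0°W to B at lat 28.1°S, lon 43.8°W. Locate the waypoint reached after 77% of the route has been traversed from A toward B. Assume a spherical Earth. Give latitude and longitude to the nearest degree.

≈ lat 27°S, lon 64°W

From cos δ = sin φ₁ sin φ₂ + cos φ₁ cos φ₂ cos Δλ, the central angle is δ ≈ 1.340 rad (76.8°).
Interpolate at f = 0.77 with slerp weights a = sin((1−f)δ)/sin δ ≈ 0.312, b = sin(fδ)/sin δ ≈ 0.882.
p = a·p₁ + b·p₂ ≈ (0.397, -0.801, -0.448); φ = arcsin(p_z) ≈ -26.60°, λ = atan2(p_y, p_x) ≈ -63.63°.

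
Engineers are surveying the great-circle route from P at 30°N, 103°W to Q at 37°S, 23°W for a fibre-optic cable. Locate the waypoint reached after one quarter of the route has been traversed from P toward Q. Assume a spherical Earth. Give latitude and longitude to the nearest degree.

Convert each endpoint to a unit vector on the sphere (x = cos φ cos λ, y = cos φ sin λ, z = sin φ).
The central angle between the endpoints is δ = arccos(p₁·p₂) ≈ 1.753 rad (100.4°).
Interpolate at f = 1/4 with slerp weights a = sin((1−f)δ)/sin δ ≈ 0.984, b = sin(fδ)/sin δ ≈ 0.431.
p = a·p₁ + b·p₂ ≈ (0.126, -0.965, 0.232); φ = arcsin(p_z) ≈ 13.42°, λ = atan2(p_y, p_x) ≈ -82.59°.

≈ 13°N, 83°W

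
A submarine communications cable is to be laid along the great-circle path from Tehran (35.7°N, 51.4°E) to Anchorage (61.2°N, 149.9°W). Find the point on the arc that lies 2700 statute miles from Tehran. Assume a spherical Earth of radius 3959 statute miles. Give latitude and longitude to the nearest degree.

Convert each endpoint to a unit vector on the sphere (x = cos φ cos λ, y = cos φ sin λ, z = sin φ).
The central angle between the endpoints is δ = arccos(p₁·p₂) ≈ 1.423 rad (81.6°). The total great-circle distance is δ·R ≈ 1.423 × 3959 ≈ 5635 mi, so the target fraction is f = 2700/5635 ≈ 0.479.
Interpolate at f ≈ 0.479 with slerp weights a = sin((1−f)δ)/sin δ ≈ 0.683, b = sin(fδ)/sin δ ≈ 0.637.
p = a·p₁ + b·p₂ ≈ (0.080, 0.279, 0.957); φ = arcsin(p_z) ≈ 73.10°, λ = atan2(p_y, p_x) ≈ 73.96°.

≈ 73°N, 74°E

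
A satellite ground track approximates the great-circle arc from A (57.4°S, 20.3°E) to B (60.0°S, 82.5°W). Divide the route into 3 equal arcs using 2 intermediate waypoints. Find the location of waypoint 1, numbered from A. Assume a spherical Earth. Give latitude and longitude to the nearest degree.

≈ (67°S, 7°W)

Convert each endpoint to a unit vector on the sphere (x = cos φ cos λ, y = cos φ sin λ, z = sin φ).
The central angle between the endpoints is δ = arccos(p₁·p₂) ≈ 0.837 rad (47.9°).
Interpolate at f = 1/3 with slerp weights a = sin((1−f)δ)/sin δ ≈ 0.713, b = sin(fδ)/sin δ ≈ 0.371.
p = a·p₁ + b·p₂ ≈ (0.384, -0.051, -0.922); φ = arcsin(p_z) ≈ -67.18°, λ = atan2(p_y, p_x) ≈ -7.49°.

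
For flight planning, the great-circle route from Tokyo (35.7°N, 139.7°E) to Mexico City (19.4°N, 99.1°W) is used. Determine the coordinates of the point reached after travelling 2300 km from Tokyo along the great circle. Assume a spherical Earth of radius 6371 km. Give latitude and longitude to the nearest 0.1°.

≈ (45.1°N, 164.1°E)

Write both endpoints as unit vectors p₁, p₂ with components (cos φ cos λ, cos φ sin λ, sin φ).
The central angle between the endpoints is δ = arccos(p₁·p₂) ≈ 1.775 rad (101.7°). The total great-circle distance is δ·R ≈ 1.775 × 6371 ≈ 11310 km, so the target fraction is f = 2300/11310 ≈ 0.203.
Interpolate at f ≈ 0.203 with slerp weights a = sin((1−f)δ)/sin δ ≈ 1.009, b = sin(fδ)/sin δ ≈ 0.361.
p = a·p₁ + b·p₂ ≈ (-0.679, 0.194, 0.708); φ = arcsin(p_z) ≈ 45.11°, λ = atan2(p_y, p_x) ≈ 164.05°.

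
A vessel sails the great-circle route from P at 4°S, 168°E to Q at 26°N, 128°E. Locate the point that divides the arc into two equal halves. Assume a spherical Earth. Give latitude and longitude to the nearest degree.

≈ 12°N, 149°E

Convert each endpoint to a unit vector on the sphere (x = cos φ cos λ, y = cos φ sin λ, z = sin φ).
The central angle between the endpoints is δ = arccos(p₁·p₂) ≈ 0.855 rad (49.0°).
Interpolate at f = 1/2 with slerp weights a = sin((1−f)δ)/sin δ ≈ 0.549, b = sin(fδ)/sin δ ≈ 0.549.
p = a·p₁ + b·p₂ ≈ (-0.840, 0.503, 0.203); φ = arcsin(p_z) ≈ 11.69°, λ = atan2(p_y, p_x) ≈ 149.09°.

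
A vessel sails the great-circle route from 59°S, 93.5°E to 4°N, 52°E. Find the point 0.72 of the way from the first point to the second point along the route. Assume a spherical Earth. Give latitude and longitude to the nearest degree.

Write both endpoints as unit vectors p₁, p₂ with components (cos φ cos λ, cos φ sin λ, sin φ).
The central angle between the endpoints is δ = arccos(p₁·p₂) ≈ 1.240 rad (71.0°).
Interpolate at f = 0.72 with slerp weights a = sin((1−f)δ)/sin δ ≈ 0.360, b = sin(fδ)/sin δ ≈ 0.823.
p = a·p₁ + b·p₂ ≈ (0.494, 0.832, -0.251); φ = arcsin(p_z) ≈ -14.53°, λ = atan2(p_y, p_x) ≈ 59.29°.

≈ 15°S, 59°E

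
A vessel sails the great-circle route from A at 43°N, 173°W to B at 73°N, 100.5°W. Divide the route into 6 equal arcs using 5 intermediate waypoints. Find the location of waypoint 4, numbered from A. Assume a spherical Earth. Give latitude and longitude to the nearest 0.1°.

≈ 67.5°N, 142.1°W

Convert each endpoint to a unit vector on the sphere (x = cos φ cos λ, y = cos φ sin λ, z = sin φ).
The central angle between the endpoints is δ = arccos(p₁·p₂) ≈ 0.772 rad (44.2°).
Interpolate at f = 4/6 with slerp weights a = sin((1−f)δ)/sin δ ≈ 0.365, b = sin(fδ)/sin δ ≈ 0.706.
p = a·p₁ + b·p₂ ≈ (-0.302, -0.235, 0.924); φ = arcsin(p_z) ≈ 67.47°, λ = atan2(p_y, p_x) ≈ -142.11°.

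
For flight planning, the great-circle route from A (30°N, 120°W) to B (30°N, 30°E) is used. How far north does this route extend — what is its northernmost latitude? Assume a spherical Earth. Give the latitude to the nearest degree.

≈ 66°N

The great circle lies in the plane with unit normal n̂ = (p₁ × p₂)/|p₁ × p₂|.
Here n̂_z ≈ +0.409; the vertex latitude is φ_max = arccos|n̂_z| ≈ 65.9°.
Check via Clairaut: cos φ_max = |cos φ₁| · sin C = cos(30.0°)·sin(28.2°) ≈ 0.409, again giving ≈ 65.9°.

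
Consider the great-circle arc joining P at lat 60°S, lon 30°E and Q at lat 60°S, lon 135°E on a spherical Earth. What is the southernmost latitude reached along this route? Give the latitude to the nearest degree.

The great circle lies in the plane with unit normal n̂ = (p₁ × p₂)/|p₁ × p₂|.
Here n̂_z ≈ +0.332; the vertex latitude is φ_max = arccos|n̂_z| ≈ 70.6°.
Check via Clairaut: cos φ_max = |cos φ₁| · sin C = cos(60.0°)·sin(138.5°) ≈ 0.332, again giving ≈ 70.6°.

≈ 71°S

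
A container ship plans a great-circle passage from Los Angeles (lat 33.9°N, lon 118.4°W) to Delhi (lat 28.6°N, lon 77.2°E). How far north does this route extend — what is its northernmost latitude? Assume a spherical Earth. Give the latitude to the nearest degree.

≈ 77°N

The great circle lies in the plane with unit normal n̂ = (p₁ × p₂)/|p₁ × p₂|.
Here n̂_z ≈ -0.218; the vertex latitude is φ_max = arccos|n̂_z| ≈ 77.4°.
Check via Clairaut: cos φ_max = |cos φ₁| · sin C = cos(33.9°)·sin(15.2°) ≈ 0.218, again giving ≈ 77.4°.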